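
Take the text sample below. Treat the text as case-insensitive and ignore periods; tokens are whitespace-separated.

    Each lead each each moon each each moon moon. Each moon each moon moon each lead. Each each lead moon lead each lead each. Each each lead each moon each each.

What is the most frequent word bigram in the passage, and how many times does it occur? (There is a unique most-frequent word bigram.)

"each each", 6 times

Bigram frequencies (highest first):
  each each: 6
  each lead: 5
  lead each: 5
  each moon: 5
  moon each: 5
  moon moon: 2
  … (2 more, each ≤ 1)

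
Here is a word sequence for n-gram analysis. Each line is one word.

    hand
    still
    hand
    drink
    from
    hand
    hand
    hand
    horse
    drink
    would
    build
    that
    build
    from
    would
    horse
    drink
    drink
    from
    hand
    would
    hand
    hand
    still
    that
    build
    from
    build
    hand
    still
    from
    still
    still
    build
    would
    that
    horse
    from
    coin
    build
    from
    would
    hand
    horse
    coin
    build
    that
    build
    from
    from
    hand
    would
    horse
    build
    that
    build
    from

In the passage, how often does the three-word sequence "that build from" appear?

Scanning the 56 overlapping trigram windows for "that build from":
  position 13–15: that build from
  position 26–28: that build from
  position 48–50: that build from
  position 56–58: that build from

4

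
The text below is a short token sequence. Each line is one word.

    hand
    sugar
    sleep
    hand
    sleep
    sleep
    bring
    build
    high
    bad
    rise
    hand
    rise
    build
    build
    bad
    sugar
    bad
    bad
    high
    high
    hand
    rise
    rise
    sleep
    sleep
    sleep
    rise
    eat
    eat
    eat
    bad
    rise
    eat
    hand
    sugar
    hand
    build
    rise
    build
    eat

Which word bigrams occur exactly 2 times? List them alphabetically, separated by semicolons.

Bigram counts meeting the condition (exactly 2 times):
  bad rise: 2
  eat eat: 2
  hand rise: 2
  hand sugar: 2
  rise build: 2
  rise eat: 2

bad rise; eat eat; hand rise; hand sugar; rise build; rise eat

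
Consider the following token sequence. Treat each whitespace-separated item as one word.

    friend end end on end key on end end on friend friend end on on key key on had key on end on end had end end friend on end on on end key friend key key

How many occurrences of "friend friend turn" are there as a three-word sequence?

0

Scanning the 35 overlapping trigram windows for "friend friend turn":
  (none found)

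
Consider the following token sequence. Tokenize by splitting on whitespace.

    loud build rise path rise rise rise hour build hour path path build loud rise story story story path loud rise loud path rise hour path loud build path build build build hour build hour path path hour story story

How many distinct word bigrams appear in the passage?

23

40 tokens → 39 bigram windows in total.
Repeated bigrams (each contributes count−1 duplicates):
  build hour: 3
  hour path: 3
  story story: 3
  build build: 2
  hour build: 2
  loud build: 2
  loud rise: 2
  path build: 2
  … (5 more repeated)
16 duplicate windows → 39 − 16 = 23 distinct.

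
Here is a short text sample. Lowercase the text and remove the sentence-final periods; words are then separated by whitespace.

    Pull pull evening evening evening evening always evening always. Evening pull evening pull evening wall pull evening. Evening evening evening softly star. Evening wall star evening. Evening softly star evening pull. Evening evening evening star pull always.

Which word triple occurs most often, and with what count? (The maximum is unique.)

"evening evening evening", 5 times

Trigram frequencies (highest first):
  evening evening evening: 5
  pull evening evening: 3
  evening pull evening: 3
  evening always evening: 2
  evening evening softly: 2
  evening softly star: 2
  … (17 more, each ≤ 2)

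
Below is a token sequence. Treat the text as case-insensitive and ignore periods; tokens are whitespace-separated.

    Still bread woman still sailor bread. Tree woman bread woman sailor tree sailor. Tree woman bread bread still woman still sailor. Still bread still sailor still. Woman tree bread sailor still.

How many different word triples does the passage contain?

26

31 tokens → 29 trigram windows in total.
Repeated trigrams (each contributes count−1 duplicates):
  still sailor still: 2
  tree woman bread: 2
  woman still sailor: 2
3 duplicate windows → 29 − 3 = 26 distinct.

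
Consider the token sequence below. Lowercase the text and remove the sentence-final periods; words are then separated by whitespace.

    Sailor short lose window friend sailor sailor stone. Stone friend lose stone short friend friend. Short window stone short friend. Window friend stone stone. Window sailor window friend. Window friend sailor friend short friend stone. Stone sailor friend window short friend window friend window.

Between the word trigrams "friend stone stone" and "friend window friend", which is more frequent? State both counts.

"friend window friend" (3 vs 2)

"friend stone stone": 2 occurrences
"friend window friend": 3 occurrences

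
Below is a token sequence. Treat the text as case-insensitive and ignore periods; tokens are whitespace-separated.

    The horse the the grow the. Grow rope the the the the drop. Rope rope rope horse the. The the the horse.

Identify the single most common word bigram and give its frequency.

"the the", 7 times

Bigram frequencies (highest first):
  the the: 7
  the horse: 2
  horse the: 2
  the grow: 2
  rope rope: 2
  grow the: 1
  … (5 more, each ≤ 1)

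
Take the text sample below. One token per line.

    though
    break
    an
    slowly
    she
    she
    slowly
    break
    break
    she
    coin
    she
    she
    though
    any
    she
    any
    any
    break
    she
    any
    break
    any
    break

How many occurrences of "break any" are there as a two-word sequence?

1

Scanning the 23 overlapping bigram windows for "break any":
  position 22–23: break any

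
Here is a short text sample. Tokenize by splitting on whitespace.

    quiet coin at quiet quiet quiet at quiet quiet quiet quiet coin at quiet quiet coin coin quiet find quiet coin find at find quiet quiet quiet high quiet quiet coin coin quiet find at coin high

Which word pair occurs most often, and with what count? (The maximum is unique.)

"quiet quiet", 9 times

Bigram frequencies (highest first):
  quiet quiet: 9
  quiet coin: 5
  at quiet: 3
  coin at: 2
  coin coin: 2
  coin quiet: 2
  … (10 more, each ≤ 2)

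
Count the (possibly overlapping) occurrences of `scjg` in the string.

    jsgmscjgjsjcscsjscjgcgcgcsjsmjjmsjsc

Sliding a length-4 window over the 36 characters (33 positions):
  position 5–8: scjg
  position 17–20: scjg

2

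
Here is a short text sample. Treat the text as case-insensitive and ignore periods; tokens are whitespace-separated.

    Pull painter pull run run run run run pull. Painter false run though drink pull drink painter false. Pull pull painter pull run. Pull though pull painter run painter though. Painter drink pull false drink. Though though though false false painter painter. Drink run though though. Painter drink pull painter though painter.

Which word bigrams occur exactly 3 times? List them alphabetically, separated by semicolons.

Bigram counts meeting the condition (exactly 3 times):
  drink pull: 3
  painter drink: 3
  though painter: 3
  though though: 3

drink pull; painter drink; though painter; though though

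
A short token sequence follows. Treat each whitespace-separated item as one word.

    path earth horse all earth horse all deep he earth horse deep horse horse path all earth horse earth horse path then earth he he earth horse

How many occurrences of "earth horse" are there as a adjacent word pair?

6

Scanning the 26 overlapping bigram windows for "earth horse":
  position 2–3: earth horse
  position 5–6: earth horse
  position 10–11: earth horse
  position 17–18: earth horse
  position 19–20: earth horse
  position 26–27: earth horse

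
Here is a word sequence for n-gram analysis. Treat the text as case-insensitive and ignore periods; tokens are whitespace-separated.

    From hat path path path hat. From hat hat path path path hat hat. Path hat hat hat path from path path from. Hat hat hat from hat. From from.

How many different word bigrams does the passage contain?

9

30 tokens → 29 bigram windows in total.
Repeated bigrams (each contributes count−1 duplicates):
  hat hat: 6
  path path: 5
  from hat: 4
  hat path: 4
  hat from: 3
  path hat: 3
  path from: 2
20 duplicate windows → 29 − 20 = 9 distinct.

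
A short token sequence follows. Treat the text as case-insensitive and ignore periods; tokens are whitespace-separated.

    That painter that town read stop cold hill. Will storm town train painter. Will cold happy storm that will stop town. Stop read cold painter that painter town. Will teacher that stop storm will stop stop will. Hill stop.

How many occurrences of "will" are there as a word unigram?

6

Scanning the 39 tokens for "will":
  position 9: will
  position 14: will
  position 19: will
  position 29: will
  position 34: will
  position 37: will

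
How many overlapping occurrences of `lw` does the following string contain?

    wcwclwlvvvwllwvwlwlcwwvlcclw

4

Sliding a length-2 window over the 28 characters (27 positions):
  position 5–6: lw
  position 13–14: lw
  position 17–18: lw
  position 27–28: lw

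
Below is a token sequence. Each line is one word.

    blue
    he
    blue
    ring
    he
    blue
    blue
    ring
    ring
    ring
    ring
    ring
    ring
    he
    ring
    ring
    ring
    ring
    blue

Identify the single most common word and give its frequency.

"ring", 11 times

Unigram frequencies (highest first):
  ring: 11
  blue: 5
  he: 3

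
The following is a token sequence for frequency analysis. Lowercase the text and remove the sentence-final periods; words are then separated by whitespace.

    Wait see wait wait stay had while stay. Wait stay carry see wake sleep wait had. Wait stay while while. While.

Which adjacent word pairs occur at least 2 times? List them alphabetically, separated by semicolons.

wait stay; while while

Bigram counts meeting the condition (at least 2 times):
  wait stay: 3
  while while: 2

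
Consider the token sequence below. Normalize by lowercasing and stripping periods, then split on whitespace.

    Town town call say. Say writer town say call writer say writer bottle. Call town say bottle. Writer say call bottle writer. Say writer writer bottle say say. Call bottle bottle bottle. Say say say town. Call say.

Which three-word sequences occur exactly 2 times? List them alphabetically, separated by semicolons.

bottle say say; bottle writer say; say call bottle; town call say; writer say writer

Trigram counts meeting the condition (exactly 2 times):
  bottle say say: 2
  bottle writer say: 2
  say call bottle: 2
  town call say: 2
  writer say writer: 2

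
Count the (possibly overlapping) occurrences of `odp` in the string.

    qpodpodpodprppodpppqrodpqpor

5

Sliding a length-3 window over the 28 characters (26 positions):
  position 3–5: odp
  position 6–8: odp
  position 9–11: odp
  position 15–17: odp
  position 22–24: odp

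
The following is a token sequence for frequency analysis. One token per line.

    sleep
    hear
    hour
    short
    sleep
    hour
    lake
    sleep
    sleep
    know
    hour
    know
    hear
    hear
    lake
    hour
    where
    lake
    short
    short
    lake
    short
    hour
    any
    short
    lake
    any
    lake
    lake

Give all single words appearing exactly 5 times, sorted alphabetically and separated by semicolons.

hour; short

Unigram counts meeting the condition (exactly 5 times):
  hour: 5
  short: 5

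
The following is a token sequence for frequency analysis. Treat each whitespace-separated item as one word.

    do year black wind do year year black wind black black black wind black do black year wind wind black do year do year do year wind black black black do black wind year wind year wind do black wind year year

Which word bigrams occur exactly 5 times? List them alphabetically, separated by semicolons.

black wind; do year

Bigram counts meeting the condition (exactly 5 times):
  black wind: 5
  do year: 5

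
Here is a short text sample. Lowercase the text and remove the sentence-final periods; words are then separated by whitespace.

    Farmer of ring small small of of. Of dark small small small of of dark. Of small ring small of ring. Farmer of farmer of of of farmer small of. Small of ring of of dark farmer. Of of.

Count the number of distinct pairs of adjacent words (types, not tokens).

39 tokens → 38 bigram windows in total.
Repeated bigrams (each contributes count−1 duplicates):
  of of: 7
  small of: 5
  farmer of: 4
  of dark: 3
  of ring: 3
  small small: 3
  of farmer: 2
  of small: 2
  … (1 more repeated)
22 duplicate windows → 38 − 22 = 16 distinct.

16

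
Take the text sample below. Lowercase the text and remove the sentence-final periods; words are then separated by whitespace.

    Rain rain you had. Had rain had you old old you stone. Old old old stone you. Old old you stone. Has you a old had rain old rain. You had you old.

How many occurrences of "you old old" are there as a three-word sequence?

Scanning the 31 overlapping trigram windows for "you old old":
  position 8–10: you old old
  position 17–19: you old old

2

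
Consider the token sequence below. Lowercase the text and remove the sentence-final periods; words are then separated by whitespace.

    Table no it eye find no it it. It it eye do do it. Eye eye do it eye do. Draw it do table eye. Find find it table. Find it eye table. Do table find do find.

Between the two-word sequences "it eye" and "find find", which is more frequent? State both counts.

"it eye" (5 vs 1)

"it eye": 5 occurrences
"find find": 1 occurrence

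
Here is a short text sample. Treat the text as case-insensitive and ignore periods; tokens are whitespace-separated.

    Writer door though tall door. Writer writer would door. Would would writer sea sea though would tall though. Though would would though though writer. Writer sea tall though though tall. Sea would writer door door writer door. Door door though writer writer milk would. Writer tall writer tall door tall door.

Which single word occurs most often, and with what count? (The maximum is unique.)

Unigram frequencies (highest first):
  writer: 12
  door: 10
  though: 9
  would: 8
  tall: 7
  sea: 4
  … (1 more, each ≤ 1)

"writer", 12 times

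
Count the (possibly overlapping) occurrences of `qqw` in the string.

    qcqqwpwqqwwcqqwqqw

4

Sliding a length-3 window over the 18 characters (16 positions):
  position 3–5: qqw
  position 8–10: qqw
  position 13–15: qqw
  position 16–18: qqw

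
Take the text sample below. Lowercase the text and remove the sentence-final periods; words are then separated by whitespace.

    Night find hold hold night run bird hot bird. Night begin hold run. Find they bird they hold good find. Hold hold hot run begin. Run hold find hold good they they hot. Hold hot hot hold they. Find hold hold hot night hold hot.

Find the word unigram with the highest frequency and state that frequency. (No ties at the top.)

Unigram frequencies (highest first):
  hold: 13
  hot: 7
  find: 5
  they: 5
  night: 4
  run: 4
  … (3 more, each ≤ 3)

"hold", 13 times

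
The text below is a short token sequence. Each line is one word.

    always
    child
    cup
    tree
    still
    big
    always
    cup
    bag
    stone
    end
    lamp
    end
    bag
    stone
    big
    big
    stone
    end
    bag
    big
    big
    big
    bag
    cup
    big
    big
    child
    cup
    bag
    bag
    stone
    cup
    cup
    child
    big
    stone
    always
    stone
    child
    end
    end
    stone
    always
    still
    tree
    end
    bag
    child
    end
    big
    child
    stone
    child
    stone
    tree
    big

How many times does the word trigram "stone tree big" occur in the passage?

Scanning the 55 overlapping trigram windows for "stone tree big":
  position 55–57: stone tree big

1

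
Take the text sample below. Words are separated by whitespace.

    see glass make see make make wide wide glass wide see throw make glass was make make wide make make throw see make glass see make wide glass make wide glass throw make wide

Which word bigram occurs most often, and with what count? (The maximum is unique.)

Bigram frequencies (highest first):
  make wide: 5
  see make: 3
  make make: 3
  wide glass: 3
  glass make: 2
  throw make: 2
  … (14 more, each ≤ 2)

"make wide", 5 times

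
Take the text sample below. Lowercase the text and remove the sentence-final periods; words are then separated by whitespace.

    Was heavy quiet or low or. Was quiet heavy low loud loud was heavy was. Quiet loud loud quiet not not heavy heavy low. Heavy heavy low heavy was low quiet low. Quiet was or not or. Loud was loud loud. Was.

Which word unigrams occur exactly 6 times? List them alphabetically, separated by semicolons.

low; quiet

Unigram counts meeting the condition (exactly 6 times):
  low: 6
  quiet: 6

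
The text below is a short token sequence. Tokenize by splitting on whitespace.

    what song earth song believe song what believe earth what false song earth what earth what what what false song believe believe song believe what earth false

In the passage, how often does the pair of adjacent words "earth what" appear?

3

Scanning the 26 overlapping bigram windows for "earth what":
  position 9–10: earth what
  position 13–14: earth what
  position 15–16: earth what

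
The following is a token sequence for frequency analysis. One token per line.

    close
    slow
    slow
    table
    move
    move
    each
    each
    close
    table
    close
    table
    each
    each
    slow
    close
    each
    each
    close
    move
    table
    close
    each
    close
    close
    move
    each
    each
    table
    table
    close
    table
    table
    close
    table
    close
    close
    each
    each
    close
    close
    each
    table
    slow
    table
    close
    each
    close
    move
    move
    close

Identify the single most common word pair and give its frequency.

"table close", 6 times

Bigram frequencies (highest first):
  table close: 6
  each each: 5
  each close: 5
  close each: 5
  close table: 4
  close move: 3
  … (15 more, each ≤ 3)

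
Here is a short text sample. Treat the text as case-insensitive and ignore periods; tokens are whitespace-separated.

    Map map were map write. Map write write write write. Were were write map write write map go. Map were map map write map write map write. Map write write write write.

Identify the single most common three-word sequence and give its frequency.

"write map write", 5 times

Trigram frequencies (highest first):
  write map write: 5
  map write map: 4
  write write write: 4
  map write write: 3
  map were map: 2
  map map were: 1
  … (11 more, each ≤ 1)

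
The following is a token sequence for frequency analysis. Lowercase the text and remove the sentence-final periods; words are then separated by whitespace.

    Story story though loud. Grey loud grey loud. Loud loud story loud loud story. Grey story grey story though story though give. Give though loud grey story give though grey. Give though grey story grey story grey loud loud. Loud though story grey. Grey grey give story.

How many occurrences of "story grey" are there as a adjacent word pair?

Scanning the 46 overlapping bigram windows for "story grey":
  position 14–15: story grey
  position 16–17: story grey
  position 34–35: story grey
  position 36–37: story grey
  position 42–43: story grey

5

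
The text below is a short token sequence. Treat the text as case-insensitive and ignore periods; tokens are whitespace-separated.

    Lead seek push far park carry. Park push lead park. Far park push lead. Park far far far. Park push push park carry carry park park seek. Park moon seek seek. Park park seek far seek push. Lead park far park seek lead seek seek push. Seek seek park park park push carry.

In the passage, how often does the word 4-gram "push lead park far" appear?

Scanning the 50 overlapping 4-gram windows for "push lead park far":
  position 8–11: push lead park far
  position 13–16: push lead park far
  position 37–40: push lead park far

3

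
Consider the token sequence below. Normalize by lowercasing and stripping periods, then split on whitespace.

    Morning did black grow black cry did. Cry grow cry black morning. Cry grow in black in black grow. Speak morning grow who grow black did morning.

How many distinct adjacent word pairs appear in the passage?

27 tokens → 26 bigram windows in total.
Repeated bigrams (each contributes count−1 duplicates):
  black grow: 2
  cry grow: 2
  grow black: 2
  in black: 2
4 duplicate windows → 26 − 4 = 22 distinct.

22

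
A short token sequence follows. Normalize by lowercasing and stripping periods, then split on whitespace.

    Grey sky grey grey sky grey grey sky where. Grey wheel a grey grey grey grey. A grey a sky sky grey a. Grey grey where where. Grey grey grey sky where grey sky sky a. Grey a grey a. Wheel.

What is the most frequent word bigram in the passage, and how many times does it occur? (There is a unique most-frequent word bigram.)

"grey grey", 8 times

Bigram frequencies (highest first):
  grey grey: 8
  grey sky: 5
  a grey: 5
  grey a: 5
  sky grey: 3
  where grey: 3
  … (9 more, each ≤ 2)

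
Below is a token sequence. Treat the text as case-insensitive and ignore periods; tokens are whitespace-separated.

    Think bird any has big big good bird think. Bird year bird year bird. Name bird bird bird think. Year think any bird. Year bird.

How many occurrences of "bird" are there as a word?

10

Scanning the 25 tokens for "bird":
  position 2: bird
  position 8: bird
  position 10: bird
  position 12: bird
  position 14: bird
  position 16: bird
  position 17: bird
  position 18: bird
  position 23: bird
  position 25: bird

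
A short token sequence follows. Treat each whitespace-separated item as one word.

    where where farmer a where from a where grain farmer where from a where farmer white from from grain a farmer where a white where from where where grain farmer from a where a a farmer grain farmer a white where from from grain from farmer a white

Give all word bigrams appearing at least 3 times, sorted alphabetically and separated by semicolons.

Bigram counts meeting the condition (at least 3 times):
  a where: 4
  a white: 3
  farmer a: 3
  from a: 3
  grain farmer: 3
  where from: 4

a where; a white; farmer a; from a; grain farmer; where from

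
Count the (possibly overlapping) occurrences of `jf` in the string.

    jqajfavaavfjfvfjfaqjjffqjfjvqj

5

Sliding a length-2 window over the 30 characters (29 positions):
  position 4–5: jf
  position 12–13: jf
  position 16–17: jf
  position 21–22: jf
  position 25–26: jf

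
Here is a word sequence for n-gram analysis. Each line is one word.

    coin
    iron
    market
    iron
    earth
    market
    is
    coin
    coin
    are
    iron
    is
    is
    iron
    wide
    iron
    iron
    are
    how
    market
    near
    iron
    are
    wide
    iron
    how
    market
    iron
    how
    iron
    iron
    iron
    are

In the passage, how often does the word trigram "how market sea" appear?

0

Scanning the 31 overlapping trigram windows for "how market sea":
  (none found)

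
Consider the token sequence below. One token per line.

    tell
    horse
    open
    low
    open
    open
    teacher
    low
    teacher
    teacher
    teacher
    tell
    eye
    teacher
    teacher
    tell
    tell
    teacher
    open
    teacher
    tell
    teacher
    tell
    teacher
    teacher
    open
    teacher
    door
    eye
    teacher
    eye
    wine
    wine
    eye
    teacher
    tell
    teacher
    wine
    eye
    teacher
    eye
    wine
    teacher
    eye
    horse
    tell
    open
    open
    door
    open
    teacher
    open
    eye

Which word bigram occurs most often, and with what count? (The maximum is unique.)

Bigram frequencies (highest first):
  teacher tell: 5
  open teacher: 4
  teacher teacher: 4
  eye teacher: 4
  tell teacher: 4
  teacher open: 3
  … (23 more, each ≤ 3)

"teacher tell", 5 times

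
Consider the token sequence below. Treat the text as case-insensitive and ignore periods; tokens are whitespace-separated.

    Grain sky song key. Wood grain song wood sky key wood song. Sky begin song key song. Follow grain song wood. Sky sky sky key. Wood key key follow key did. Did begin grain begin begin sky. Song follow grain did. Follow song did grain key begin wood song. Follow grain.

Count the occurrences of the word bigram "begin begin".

Scanning the 50 overlapping bigram windows for "begin begin":
  position 35–36: begin begin

1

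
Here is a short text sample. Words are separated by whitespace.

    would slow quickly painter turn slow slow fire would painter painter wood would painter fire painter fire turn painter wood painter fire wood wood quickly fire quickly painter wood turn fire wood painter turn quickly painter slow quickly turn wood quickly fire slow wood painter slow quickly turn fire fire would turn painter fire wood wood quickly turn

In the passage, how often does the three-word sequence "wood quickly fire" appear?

2

Scanning the 56 overlapping trigram windows for "wood quickly fire":
  position 24–26: wood quickly fire
  position 40–42: wood quickly fire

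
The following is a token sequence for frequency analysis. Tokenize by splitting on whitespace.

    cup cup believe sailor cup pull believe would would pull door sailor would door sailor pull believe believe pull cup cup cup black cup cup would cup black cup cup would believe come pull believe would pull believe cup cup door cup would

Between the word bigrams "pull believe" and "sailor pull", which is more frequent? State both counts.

"pull believe" (4 vs 1)

"pull believe": 4 occurrences
"sailor pull": 1 occurrence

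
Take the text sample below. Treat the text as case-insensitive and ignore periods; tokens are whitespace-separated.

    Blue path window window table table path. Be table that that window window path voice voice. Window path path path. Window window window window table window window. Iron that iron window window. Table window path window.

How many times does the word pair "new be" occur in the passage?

Scanning the 35 overlapping bigram windows for "new be":
  (none found)

0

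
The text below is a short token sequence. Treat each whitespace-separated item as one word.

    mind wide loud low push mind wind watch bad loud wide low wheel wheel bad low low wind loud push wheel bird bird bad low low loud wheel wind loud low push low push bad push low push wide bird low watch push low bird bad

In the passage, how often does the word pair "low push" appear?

Scanning the 45 overlapping bigram windows for "low push":
  position 4–5: low push
  position 31–32: low push
  position 33–34: low push
  position 37–38: low push

4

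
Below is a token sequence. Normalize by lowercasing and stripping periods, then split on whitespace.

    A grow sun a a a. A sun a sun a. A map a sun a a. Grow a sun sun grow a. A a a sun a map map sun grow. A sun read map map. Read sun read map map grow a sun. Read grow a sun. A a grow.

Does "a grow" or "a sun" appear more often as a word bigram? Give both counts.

"a grow": 3 occurrences
"a sun": 8 occurrences

"a sun" (8 vs 3)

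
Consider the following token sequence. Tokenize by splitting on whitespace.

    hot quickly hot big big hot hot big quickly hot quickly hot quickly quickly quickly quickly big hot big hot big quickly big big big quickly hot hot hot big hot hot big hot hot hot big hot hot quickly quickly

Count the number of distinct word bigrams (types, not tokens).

41 tokens → 40 bigram windows in total.
Repeated bigrams (each contributes count−1 duplicates):
  hot big: 7
  hot hot: 7
  big hot: 6
  hot quickly: 4
  quickly hot: 4
  quickly quickly: 4
  big big: 3
  big quickly: 3
  … (1 more repeated)
31 duplicate windows → 40 − 31 = 9 distinct.

9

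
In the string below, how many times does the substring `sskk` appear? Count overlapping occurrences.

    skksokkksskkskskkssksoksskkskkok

2

Sliding a length-4 window over the 32 characters (29 positions):
  position 9–12: sskk
  position 24–27: sskk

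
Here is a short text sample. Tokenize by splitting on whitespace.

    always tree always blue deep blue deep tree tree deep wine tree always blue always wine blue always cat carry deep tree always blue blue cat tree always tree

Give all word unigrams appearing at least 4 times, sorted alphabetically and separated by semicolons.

Unigram counts meeting the condition (at least 4 times):
  always: 7
  blue: 6
  deep: 4
  tree: 7

always; blue; deep; tree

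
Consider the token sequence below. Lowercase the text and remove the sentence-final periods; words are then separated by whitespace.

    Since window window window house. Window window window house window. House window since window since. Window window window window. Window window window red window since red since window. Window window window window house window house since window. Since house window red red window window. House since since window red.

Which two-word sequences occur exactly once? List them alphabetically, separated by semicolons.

Bigram counts meeting the condition (exactly once):
  red red: 1
  red since: 1
  since house: 1
  since red: 1
  since since: 1

red red; red since; since house; since red; since since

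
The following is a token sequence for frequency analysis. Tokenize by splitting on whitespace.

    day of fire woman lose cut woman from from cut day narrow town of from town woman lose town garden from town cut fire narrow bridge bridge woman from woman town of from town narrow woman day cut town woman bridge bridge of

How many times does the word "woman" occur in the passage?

Scanning the 43 tokens for "woman":
  position 4: woman
  position 7: woman
  position 17: woman
  position 28: woman
  position 30: woman
  position 36: woman
  position 40: woman

7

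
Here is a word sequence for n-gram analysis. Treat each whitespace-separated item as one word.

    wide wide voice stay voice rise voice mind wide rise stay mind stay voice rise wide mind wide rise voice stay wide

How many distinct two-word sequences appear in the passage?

22 tokens → 21 bigram windows in total.
Repeated bigrams (each contributes count−1 duplicates):
  mind wide: 2
  rise voice: 2
  stay voice: 2
  voice rise: 2
  voice stay: 2
  wide rise: 2
6 duplicate windows → 21 − 6 = 15 distinct.

15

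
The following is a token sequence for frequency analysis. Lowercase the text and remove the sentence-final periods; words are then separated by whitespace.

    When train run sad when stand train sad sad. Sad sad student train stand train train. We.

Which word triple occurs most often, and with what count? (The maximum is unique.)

"sad sad sad", 2 times

Trigram frequencies (highest first):
  sad sad sad: 2
  when train run: 1
  train run sad: 1
  run sad when: 1
  sad when stand: 1
  when stand train: 1
  … (8 more, each ≤ 1)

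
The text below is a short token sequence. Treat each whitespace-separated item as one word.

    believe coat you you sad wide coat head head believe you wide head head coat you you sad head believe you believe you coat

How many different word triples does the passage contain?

24 tokens → 22 trigram windows in total.
Repeated trigrams (each contributes count−1 duplicates):
  coat you you: 2
  head believe you: 2
  you you sad: 2
3 duplicate windows → 22 − 3 = 19 distinct.

19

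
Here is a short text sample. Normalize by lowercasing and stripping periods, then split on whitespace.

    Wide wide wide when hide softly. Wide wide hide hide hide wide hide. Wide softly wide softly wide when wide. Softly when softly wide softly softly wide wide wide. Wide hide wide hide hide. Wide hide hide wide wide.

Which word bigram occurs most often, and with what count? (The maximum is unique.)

"wide wide", 7 times

Bigram frequencies (highest first):
  wide wide: 7
  softly wide: 5
  wide hide: 5
  hide wide: 5
  hide hide: 4
  wide softly: 4
  … (7 more, each ≤ 2)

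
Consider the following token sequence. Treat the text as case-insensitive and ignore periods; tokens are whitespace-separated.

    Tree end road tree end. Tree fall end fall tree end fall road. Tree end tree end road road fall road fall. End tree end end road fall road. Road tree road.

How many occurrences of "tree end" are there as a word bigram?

Scanning the 31 overlapping bigram windows for "tree end":
  position 1–2: tree end
  position 4–5: tree end
  position 10–11: tree end
  position 14–15: tree end
  position 16–17: tree end
  position 24–25: tree end

6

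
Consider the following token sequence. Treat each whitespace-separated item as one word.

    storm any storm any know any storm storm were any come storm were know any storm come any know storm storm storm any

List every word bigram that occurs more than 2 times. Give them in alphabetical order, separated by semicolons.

Bigram counts meeting the condition (more than 2 times):
  any storm: 3
  storm any: 3
  storm storm: 3

any storm; storm any; storm storm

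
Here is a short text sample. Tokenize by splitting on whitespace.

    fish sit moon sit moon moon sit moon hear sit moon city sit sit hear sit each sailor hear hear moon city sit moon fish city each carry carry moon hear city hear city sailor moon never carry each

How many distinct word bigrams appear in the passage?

39 tokens → 38 bigram windows in total.
Repeated bigrams (each contributes count−1 duplicates):
  sit moon: 5
  city sit: 2
  hear city: 2
  hear sit: 2
  moon city: 2
  moon hear: 2
  moon sit: 2
10 duplicate windows → 38 − 10 = 28 distinct.

28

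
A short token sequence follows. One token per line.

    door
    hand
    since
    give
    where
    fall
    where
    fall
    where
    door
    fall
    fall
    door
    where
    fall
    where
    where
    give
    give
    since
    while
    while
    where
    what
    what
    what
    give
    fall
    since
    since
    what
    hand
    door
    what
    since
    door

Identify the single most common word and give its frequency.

Unigram frequencies (highest first):
  where: 7
  fall: 6
  door: 5
  since: 5
  what: 5
  give: 4
  … (2 more, each ≤ 2)

"where", 7 times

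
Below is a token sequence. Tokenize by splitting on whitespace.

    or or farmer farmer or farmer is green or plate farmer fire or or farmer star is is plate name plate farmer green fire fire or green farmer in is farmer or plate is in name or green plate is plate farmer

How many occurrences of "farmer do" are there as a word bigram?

Scanning the 41 overlapping bigram windows for "farmer do":
  (none found)

0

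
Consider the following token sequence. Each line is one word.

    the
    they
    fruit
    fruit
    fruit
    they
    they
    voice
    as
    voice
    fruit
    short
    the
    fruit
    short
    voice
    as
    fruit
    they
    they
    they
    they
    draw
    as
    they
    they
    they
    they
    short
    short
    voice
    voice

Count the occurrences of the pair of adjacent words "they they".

Scanning the 31 overlapping bigram windows for "they they":
  position 6–7: they they
  position 19–20: they they
  position 20–21: they they
  position 21–22: they they
  position 25–26: they they
  position 26–27: they they
  position 27–28: they they

7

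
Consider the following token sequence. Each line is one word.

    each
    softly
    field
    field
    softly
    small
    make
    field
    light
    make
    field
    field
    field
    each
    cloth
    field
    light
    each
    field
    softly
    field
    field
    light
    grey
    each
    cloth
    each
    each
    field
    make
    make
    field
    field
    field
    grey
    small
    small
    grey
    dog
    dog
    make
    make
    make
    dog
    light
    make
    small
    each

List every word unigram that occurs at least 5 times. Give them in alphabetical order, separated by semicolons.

each; field; make

Unigram counts meeting the condition (at least 5 times):
  each: 7
  field: 14
  make: 8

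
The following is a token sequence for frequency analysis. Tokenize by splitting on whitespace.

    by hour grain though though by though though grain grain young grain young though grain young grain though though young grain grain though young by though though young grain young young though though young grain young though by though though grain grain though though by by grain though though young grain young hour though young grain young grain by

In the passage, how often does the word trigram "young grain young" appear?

Scanning the 57 overlapping trigram windows for "young grain young":
  position 11–13: young grain young
  position 28–30: young grain young
  position 34–36: young grain young
  position 50–52: young grain young
  position 55–57: young grain young

5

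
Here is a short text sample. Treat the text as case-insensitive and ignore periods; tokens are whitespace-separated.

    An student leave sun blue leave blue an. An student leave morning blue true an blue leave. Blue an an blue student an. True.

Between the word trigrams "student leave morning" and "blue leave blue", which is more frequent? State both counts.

"student leave morning": 1 occurrence
"blue leave blue": 2 occurrences

"blue leave blue" (2 vs 1)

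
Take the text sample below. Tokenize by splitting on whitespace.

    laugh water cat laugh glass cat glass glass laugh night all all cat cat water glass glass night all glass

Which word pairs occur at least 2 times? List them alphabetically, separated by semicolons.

glass glass; night all

Bigram counts meeting the condition (at least 2 times):
  glass glass: 2
  night all: 2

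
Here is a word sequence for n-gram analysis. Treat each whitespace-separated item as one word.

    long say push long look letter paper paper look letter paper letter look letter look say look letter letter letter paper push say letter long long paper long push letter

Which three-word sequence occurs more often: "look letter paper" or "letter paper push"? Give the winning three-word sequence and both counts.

"look letter paper": 2 occurrences
"letter paper push": 1 occurrence

"look letter paper" (2 vs 1)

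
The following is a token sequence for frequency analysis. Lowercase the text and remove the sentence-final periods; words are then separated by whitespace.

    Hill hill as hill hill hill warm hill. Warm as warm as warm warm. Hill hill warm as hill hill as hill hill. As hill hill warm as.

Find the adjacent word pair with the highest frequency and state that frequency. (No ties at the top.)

Bigram frequencies (highest first):
  hill hill: 7
  as hill: 4
  hill warm: 4
  warm as: 4
  hill as: 3
  warm hill: 2
  … (2 more, each ≤ 2)

"hill hill", 7 times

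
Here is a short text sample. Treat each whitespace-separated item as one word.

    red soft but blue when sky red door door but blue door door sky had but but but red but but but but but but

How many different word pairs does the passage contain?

16

25 tokens → 24 bigram windows in total.
Repeated bigrams (each contributes count−1 duplicates):
  but but: 7
  but blue: 2
  door door: 2
8 duplicate windows → 24 − 8 = 16 distinct.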